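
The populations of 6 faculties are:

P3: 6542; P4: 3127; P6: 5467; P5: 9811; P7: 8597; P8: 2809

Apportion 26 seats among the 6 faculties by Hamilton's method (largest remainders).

P3 5, P4 2, P6 4, P5 7, P7 6, P8 2

The standard divisor is 36353/26 ≈ 1398.192.
Standard quotas: P3 4.6789, P4 2.2365, P6 3.9100, P5 7.0169, P7 6.1487, P8 2.0090.
Lower quotas: P3 4, P4 2, P6 3, P5 7, P7 6, P8 2 (sum 24, leaving 2 seats).
Remainders in descending order: P6 0.9100, P3 0.6789, P4 0.2365, P7 0.1487, P5 0.0169, P8 0.0090.
Largest remainders: P6, P3 receive the extra seats.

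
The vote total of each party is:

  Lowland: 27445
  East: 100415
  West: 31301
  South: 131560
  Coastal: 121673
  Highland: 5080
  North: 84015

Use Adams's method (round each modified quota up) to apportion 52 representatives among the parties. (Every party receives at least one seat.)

Lowland=3, East=10, West=4, South=13, Coastal=12, Highland=1, North=9

Standard divisor 501489/52 ≈ 9644.019; standard quotas: Lowland 2.846, East 10.412, West 3.246, South 13.642, Coastal 12.616, Highland 0.527, North 8.712.
Rounding up gives 3, 11, 4, 14, 13, 1, 9 = 55 seats, so the divisor must be adjusted.
With modified divisor 10300: modified quotas Lowland 2.665, East 9.749, West 3.039, South 12.773, Coastal 11.813, Highland 0.493, North 8.157.
Rounding up: Lowland 3, East 10, West 4, South 13, Coastal 12, Highland 1, North 9 (total 52).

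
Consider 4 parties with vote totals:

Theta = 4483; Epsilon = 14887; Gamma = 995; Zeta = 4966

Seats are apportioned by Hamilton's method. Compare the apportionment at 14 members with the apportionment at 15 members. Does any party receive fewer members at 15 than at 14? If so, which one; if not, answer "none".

Gamma

At 14 seats: Theta 2, Epsilon 8, Gamma 1, Zeta 3.
At 15 seats: Theta 3, Epsilon 9, Gamma 0, Zeta 3.
Gamma drops from 1 to 0.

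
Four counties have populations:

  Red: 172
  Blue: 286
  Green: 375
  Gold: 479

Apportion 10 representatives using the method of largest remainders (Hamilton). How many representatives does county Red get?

1

Total 1312; standard divisor 1312/10 ≈ 131.2.
Standard quotas: Red 1.311, Blue 2.180, Green 2.858, Gold 3.651.
Lower quotas: Red 1, Blue 2, Green 2, Gold 3 (sum 8, leaving 2 seats).
Remainders in descending order: Green 0.858, Gold 0.651, Red 0.311, Blue 0.180.
The surplus seats go to Green, Gold.
Red receives 1.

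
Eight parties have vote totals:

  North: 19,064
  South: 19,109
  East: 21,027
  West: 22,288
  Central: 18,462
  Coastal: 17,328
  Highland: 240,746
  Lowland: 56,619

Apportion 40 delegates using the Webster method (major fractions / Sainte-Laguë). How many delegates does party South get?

Standard divisor 414643/40 ≈ 10366.075; standard quotas: North 1.839, South 1.843, East 2.028, West 2.150, Central 1.781, Coastal 1.672, Highland 23.224, Lowland 5.462.
Rounding to the nearest integer gives North 2, South 2, East 2, West 2, Central 2, Coastal 2, Highland 23, Lowland 5 — total 40, matching the house size, so no adjustment is needed.
South receives 2.

2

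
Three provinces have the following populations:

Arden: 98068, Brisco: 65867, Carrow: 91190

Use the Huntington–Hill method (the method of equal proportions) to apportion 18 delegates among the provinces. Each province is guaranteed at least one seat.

With divisor 14400: modified quotas Arden 6.810, Brisco 4.574, Carrow 6.333.
Geometric-mean thresholds: Arden √(6·7)=6.481, Brisco √(4·5)=4.472, Carrow √(6·7)=6.481.
Each quota rounded against its threshold gives Arden 7, Brisco 5, Carrow 6 (total 18).

Arden 7; Brisco 5; Carrow 6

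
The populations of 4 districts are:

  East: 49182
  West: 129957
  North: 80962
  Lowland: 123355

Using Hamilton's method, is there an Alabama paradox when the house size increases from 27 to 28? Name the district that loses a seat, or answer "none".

At 27 seats: East 3, West 9, North 6, Lowland 9.
At 28 seats: East 4, West 9, North 6, Lowland 9.
No district's allocation decreased.

none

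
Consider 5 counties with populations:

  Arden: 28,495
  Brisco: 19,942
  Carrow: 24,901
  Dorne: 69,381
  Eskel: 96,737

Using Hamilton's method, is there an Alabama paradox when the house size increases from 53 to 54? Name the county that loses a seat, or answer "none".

At 53 seats: Arden 6, Brisco 5, Carrow 6, Dorne 15, Eskel 21.
At 54 seats: Arden 6, Brisco 4, Carrow 6, Dorne 16, Eskel 22.
Brisco drops from 5 to 4.

Brisco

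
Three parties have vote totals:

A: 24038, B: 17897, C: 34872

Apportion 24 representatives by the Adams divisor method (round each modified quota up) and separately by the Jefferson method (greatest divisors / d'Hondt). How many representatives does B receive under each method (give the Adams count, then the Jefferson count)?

Adams: A 7, B 6, C 11.
Jefferson: A 8, B 5, C 11.
B gets 6 under Adams and 5 under Jefferson.

6 and 5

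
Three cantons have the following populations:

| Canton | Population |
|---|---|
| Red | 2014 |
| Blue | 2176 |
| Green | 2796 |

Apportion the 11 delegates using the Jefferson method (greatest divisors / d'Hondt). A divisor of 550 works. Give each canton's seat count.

Red=3, Blue=3, Green=5

With modified divisor 550: modified quotas Red 3.662, Blue 3.956, Green 5.084.
Rounding down: Red 3, Blue 3, Green 5 (total 11).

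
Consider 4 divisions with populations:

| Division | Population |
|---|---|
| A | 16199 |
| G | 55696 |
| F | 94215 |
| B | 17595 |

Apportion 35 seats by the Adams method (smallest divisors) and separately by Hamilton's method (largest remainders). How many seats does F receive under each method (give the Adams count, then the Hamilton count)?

17 and 18

Adams: A 3, G 11, F 17, B 4.
Hamilton: A 3, G 11, F 18, B 3.
F gets 17 under Adams and 18 under Hamilton.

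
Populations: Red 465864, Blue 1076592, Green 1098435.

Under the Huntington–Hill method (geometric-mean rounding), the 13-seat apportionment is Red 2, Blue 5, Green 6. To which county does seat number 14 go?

Blue

Priority for the next seat is population ÷ (√(s·(s+1))).
Priorities: Red 190188.182, Blue 196557.908, Green 169492.200.
Highest priority: Blue.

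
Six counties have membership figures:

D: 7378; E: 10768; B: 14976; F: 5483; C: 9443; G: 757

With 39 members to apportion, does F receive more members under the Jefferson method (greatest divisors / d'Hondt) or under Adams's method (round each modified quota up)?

Jefferson: D 6, E 9, B 12, F 4, C 8, G 0.
Adams: D 6, E 8, B 12, F 5, C 7, G 1.
F gets 4 under Jefferson and 5 under Adams.

Adams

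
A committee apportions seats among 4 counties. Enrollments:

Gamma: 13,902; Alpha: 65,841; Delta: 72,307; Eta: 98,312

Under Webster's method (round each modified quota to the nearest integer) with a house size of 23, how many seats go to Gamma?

Standard divisor 250362/23 ≈ 10885.304; standard quotas: Gamma 1.277, Alpha 6.049, Delta 6.643, Eta 9.032.
Rounding to the nearest integer gives Gamma 1, Alpha 6, Delta 7, Eta 9 — total 23, matching the house size, so no adjustment is needed.
Gamma receives 1.

1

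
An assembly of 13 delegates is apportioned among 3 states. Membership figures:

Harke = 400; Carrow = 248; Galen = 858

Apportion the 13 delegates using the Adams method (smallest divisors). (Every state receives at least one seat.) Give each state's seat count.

Harke: 4, Carrow: 2, Galen: 7

Standard divisor 1506/13 ≈ 115.846; standard quotas: Harke 3.453, Carrow 2.141, Galen 7.406.
Rounding up gives 4, 3, 8 = 15 seats, so the divisor must be adjusted.
With modified divisor 130: modified quotas Harke 3.077, Carrow 1.908, Galen 6.600.
Rounding up: Harke 4, Carrow 2, Galen 7 (total 13).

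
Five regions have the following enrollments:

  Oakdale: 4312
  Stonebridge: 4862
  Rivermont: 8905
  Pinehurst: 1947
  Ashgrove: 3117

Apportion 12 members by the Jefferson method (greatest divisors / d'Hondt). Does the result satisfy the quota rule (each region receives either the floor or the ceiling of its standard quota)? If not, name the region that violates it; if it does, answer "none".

none

Standard quotas: Oakdale 2.236, Stonebridge 2.521, Rivermont 4.617, Pinehurst 1.010, Ashgrove 1.616.
Jefferson allocation: Oakdale 2, Stonebridge 3, Rivermont 5, Pinehurst 1, Ashgrove 1.
Every allocation lies between the lower and upper quota.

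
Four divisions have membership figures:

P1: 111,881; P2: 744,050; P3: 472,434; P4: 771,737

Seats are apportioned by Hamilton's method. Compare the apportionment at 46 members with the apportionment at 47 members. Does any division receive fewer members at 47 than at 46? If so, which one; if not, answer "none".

At 46 seats: P1 3, P2 16, P3 10, P4 17.
At 47 seats: P1 2, P2 17, P3 11, P4 17.
P1 drops from 3 to 2.

P1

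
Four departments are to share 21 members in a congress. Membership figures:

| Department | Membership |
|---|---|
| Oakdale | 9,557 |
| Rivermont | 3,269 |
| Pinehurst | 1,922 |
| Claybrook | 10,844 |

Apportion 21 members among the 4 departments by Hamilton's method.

Oakdale: 8, Rivermont: 3, Pinehurst: 1, Claybrook: 9

Standard divisor: 25592 ÷ 21 ≈ 1218.667.
Standard quotas: Oakdale 7.8422, Rivermont 2.6824, Pinehurst 1.5771, Claybrook 8.8982.
Lower quotas: Oakdale 7, Rivermont 2, Pinehurst 1, Claybrook 8 (sum 18, leaving 3 seats).
Remainders in descending order: Claybrook 0.8982, Oakdale 0.8422, Rivermont 0.6824, Pinehurst 0.5771.
Largest remainders: Claybrook, Oakdale, Rivermont receive the extra seats.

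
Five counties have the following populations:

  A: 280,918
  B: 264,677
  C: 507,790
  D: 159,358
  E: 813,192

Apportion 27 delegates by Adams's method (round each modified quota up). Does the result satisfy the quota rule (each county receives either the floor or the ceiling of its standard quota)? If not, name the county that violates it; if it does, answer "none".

none

Standard quotas: A 3.744, B 3.527, C 6.767, D 2.124, E 10.838.
Adams allocation: A 4, B 4, C 7, D 2, E 10.
Every allocation lies between the lower and upper quota.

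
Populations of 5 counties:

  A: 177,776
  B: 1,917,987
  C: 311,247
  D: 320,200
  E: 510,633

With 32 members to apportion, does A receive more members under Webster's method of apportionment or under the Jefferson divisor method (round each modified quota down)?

Webster

Webster: A 2, B 19, C 3, D 3, E 5.
Jefferson: A 1, B 20, C 3, D 3, E 5.
A gets 2 under Webster and 1 under Jefferson.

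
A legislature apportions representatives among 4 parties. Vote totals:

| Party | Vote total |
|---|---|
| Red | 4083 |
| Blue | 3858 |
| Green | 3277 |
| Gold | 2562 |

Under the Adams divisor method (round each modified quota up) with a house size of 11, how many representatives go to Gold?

2

Standard divisor 13780/11 ≈ 1252.727; standard quotas: Red 3.259, Blue 3.080, Green 2.616, Gold 2.045.
Rounding up gives 4, 4, 3, 3 = 14 seats, so the divisor must be adjusted.
With modified divisor 1500: modified quotas Red 2.722, Blue 2.572, Green 2.185, Gold 1.708.
Rounding up: Red 3, Blue 3, Green 3, Gold 2 (total 11).
Gold receives 2.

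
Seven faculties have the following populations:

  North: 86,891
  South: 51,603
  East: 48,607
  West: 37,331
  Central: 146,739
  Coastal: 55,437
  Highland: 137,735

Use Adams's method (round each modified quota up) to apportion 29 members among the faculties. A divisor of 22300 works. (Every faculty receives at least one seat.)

With modified divisor 22300: modified quotas North 3.896, South 2.314, East 2.180, West 1.674, Central 6.580, Coastal 2.486, Highland 6.176.
Rounding up: North 4, South 3, East 3, West 2, Central 7, Coastal 3, Highland 7 (total 29).

North: 4, South: 3, East: 3, West: 2, Central: 7, Coastal: 3, Highland: 7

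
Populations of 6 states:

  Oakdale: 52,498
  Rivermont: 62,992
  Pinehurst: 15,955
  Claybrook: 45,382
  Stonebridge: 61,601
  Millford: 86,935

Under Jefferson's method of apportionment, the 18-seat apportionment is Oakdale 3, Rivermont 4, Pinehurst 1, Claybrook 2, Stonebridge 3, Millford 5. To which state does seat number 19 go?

Stonebridge

Priority for the next seat is population ÷ (current seats + 1).
Priorities: Oakdale 13124.500, Rivermont 12598.400, Pinehurst 7977.500, Claybrook 15127.333, Stonebridge 15400.250, Millford 14489.167.
Highest priority: Stonebridge.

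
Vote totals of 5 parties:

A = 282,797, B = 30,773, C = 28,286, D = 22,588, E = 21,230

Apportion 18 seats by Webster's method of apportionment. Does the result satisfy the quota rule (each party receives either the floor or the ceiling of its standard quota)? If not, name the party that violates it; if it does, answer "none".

Standard quotas: A 13.199, B 1.436, C 1.320, D 1.054, E 0.991.
Webster allocation: A 14, B 1, C 1, D 1, E 1.
Every allocation lies between the lower and upper quota.

none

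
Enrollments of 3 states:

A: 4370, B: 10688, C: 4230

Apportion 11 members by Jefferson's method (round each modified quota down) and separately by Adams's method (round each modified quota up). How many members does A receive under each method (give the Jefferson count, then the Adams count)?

Jefferson: A 2, B 7, C 2.
Adams: A 3, B 6, C 2.
A gets 2 under Jefferson and 3 under Adams.

2 and 3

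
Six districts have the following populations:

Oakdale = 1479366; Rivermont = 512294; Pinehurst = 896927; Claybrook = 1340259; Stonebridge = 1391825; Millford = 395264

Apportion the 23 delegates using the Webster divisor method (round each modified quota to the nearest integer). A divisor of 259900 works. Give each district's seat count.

Oakdale: 6, Rivermont: 2, Pinehurst: 3, Claybrook: 5, Stonebridge: 5, Millford: 2

With modified divisor 259900: modified quotas Oakdale 5.692, Rivermont 1.971, Pinehurst 3.451, Claybrook 5.157, Stonebridge 5.355, Millford 1.521.
Rounding to the nearest integer: Oakdale 6, Rivermont 2, Pinehurst 3, Claybrook 5, Stonebridge 5, Millford 2 (total 23).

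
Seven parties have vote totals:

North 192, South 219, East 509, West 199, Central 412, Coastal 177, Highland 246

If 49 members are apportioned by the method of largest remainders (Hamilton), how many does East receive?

The standard divisor is 1954/49 ≈ 39.878.
Standard quotas: North 4.815, South 5.492, East 12.764, West 4.990, Central 10.332, Coastal 4.439, Highland 6.169.
Lower quotas: North 4, South 5, East 12, West 4, Central 10, Coastal 4, Highland 6 (sum 45, leaving 4 seats).
Remainders in descending order: West 0.990, North 0.815, East 0.764, South 0.492, Coastal 0.439, Central 0.332, Highland 0.169.
Largest remainders: West, North, East, South receive the extra seats.
East receives 13.

13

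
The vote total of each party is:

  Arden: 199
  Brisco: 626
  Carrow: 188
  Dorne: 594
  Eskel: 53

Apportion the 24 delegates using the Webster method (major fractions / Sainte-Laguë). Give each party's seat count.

Arden 3, Brisco 9, Carrow 3, Dorne 8, Eskel 1

Standard divisor 1660/24 ≈ 69.167; standard quotas: Arden 2.877, Brisco 9.051, Carrow 2.718, Dorne 8.588, Eskel 0.766.
Rounding to the nearest integer gives 3, 9, 3, 9, 1 = 25 seats, so the divisor must be adjusted.
With modified divisor 72: modified quotas Arden 2.764, Brisco 8.694, Carrow 2.611, Dorne 8.250, Eskel 0.736.
Rounding to the nearest integer: Arden 3, Brisco 9, Carrow 3, Dorne 8, Eskel 1 (total 24).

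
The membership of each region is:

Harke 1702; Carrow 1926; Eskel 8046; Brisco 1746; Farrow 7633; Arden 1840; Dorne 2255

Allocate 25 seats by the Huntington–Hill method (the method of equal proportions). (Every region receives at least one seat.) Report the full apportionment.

Harke 2, Carrow 2, Eskel 8, Brisco 2, Farrow 7, Arden 2, Dorne 2

With divisor 1048: modified quotas Harke 1.624, Carrow 1.838, Eskel 7.677, Brisco 1.666, Farrow 7.283, Arden 1.756, Dorne 2.152.
Geometric-mean thresholds: Harke √(1·2)=1.414, Carrow √(1·2)=1.414, Eskel √(7·8)=7.483, Brisco √(1·2)=1.414, Farrow √(7·8)=7.483, Arden √(1·2)=1.414, Dorne √(2·3)=2.449.
Each quota rounded against its threshold gives Harke 2, Carrow 2, Eskel 8, Brisco 2, Farrow 7, Arden 2, Dorne 2 (total 25).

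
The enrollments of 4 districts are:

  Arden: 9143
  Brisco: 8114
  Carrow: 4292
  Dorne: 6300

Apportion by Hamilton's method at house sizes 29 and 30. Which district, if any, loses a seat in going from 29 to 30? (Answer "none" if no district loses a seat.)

none

At 29 seats: Arden 10, Brisco 8, Carrow 4, Dorne 7.
At 30 seats: Arden 10, Brisco 9, Carrow 4, Dorne 7.
No district's allocation decreased.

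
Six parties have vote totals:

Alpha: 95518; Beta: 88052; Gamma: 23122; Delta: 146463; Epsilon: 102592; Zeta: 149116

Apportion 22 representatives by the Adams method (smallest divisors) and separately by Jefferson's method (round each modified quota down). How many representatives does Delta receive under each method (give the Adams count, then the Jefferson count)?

5 and 6

Adams: Alpha 4, Beta 3, Gamma 1, Delta 5, Epsilon 4, Zeta 5.
Jefferson: Alpha 3, Beta 3, Gamma 0, Delta 6, Epsilon 4, Zeta 6.
Delta gets 5 under Adams and 6 under Jefferson.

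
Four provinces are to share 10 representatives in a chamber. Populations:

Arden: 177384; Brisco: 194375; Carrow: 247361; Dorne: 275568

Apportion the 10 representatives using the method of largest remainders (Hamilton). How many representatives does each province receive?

Total 894688; standard divisor 894688/10 ≈ 89468.8.
Standard quotas: Arden 1.9826, Brisco 2.1725, Carrow 2.7648, Dorne 3.0800.
Lower quotas: Arden 1, Brisco 2, Carrow 2, Dorne 3 (sum 8, leaving 2 seats).
Remainders in descending order: Arden 0.9826, Carrow 0.7648, Brisco 0.1725, Dorne 0.0800.
Largest remainders: Arden, Carrow receive the extra seats.

Arden=2; Brisco=2; Carrow=3; Dorne=3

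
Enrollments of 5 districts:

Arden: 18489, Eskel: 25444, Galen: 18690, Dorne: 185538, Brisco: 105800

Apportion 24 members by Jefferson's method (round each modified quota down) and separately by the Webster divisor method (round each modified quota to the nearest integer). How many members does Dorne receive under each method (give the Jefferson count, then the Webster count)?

Jefferson: Arden 1, Eskel 1, Galen 1, Dorne 14, Brisco 7.
Webster: Arden 1, Eskel 2, Galen 1, Dorne 13, Brisco 7.
Dorne gets 14 under Jefferson and 13 under Webster.

14 and 13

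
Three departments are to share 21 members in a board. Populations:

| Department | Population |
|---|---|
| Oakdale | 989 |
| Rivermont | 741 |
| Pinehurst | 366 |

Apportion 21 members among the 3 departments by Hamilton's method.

Standard divisor: 2096 ÷ 21 ≈ 99.81.
Standard quotas: Oakdale 9.909, Rivermont 7.424, Pinehurst 3.667.
Lower quotas: Oakdale 9, Rivermont 7, Pinehurst 3 (sum 19, leaving 2 seats).
Remainders in descending order: Oakdale 0.909, Pinehurst 0.667, Rivermont 0.424.
Largest remainders: Oakdale, Pinehurst receive the extra seats.

Oakdale=10; Rivermont=7; Pinehurst=4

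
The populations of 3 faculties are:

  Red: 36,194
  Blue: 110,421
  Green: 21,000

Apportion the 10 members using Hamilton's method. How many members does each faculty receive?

Red: 2; Blue: 7; Green: 1

Standard divisor: 167615 ÷ 10 ≈ 16761.5.
Standard quotas: Red 2.1594, Blue 6.5878, Green 1.2529.
Lower quotas: Red 2, Blue 6, Green 1 (sum 9, leaving 1 seat).
Remainders in descending order: Blue 0.5878, Green 0.2529, Red 0.1594.
The surplus seat goes to Blue.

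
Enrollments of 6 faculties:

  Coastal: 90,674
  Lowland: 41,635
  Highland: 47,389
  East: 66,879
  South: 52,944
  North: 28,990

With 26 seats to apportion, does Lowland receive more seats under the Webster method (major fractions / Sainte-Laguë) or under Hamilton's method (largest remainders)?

Webster: Coastal 7, Lowland 3, Highland 4, East 6, South 4, North 2.
Hamilton: Coastal 7, Lowland 4, Highland 4, East 5, South 4, North 2.
Lowland gets 3 under Webster and 4 under Hamilton.

Hamilton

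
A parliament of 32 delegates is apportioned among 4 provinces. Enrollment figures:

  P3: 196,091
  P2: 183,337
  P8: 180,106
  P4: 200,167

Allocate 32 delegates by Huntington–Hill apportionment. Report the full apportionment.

With divisor 23829: modified quotas P3 8.229, P2 7.694, P8 7.558, P4 8.400.
Geometric-mean thresholds: P3 √(8·9)=8.485, P2 √(7·8)=7.483, P8 √(7·8)=7.483, P4 √(8·9)=8.485.
Each quota rounded against its threshold gives P3 8, P2 8, P8 8, P4 8 (total 32).

P3=8, P2=8, P8=8, P4=8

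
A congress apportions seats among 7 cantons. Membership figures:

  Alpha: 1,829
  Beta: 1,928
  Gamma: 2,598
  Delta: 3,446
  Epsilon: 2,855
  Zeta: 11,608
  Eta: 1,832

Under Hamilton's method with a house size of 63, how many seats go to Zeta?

Standard divisor: 26096 ÷ 63 ≈ 414.222.
Standard quotas: Alpha 4.4155, Beta 4.6545, Gamma 6.2720, Delta 8.3192, Epsilon 6.8924, Zeta 28.0236, Eta 4.4227.
Lower quotas: Alpha 4, Beta 4, Gamma 6, Delta 8, Epsilon 6, Zeta 28, Eta 4 (sum 60, leaving 3 seats).
Remainders in descending order: Epsilon 0.8924, Beta 0.6545, Eta 0.4227, Alpha 0.4155, Delta 0.3192, Gamma 0.2720, Zeta 0.0236.
The surplus seats go to Epsilon, Beta, Eta.
Zeta receives 28.

28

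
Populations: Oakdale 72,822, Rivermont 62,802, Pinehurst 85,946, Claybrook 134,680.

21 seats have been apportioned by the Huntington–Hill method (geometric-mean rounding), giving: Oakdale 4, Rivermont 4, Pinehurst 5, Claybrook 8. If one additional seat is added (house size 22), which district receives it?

Priority for the next seat is population ÷ (√(s·(s+1))).
Priorities: Oakdale 16283.494, Rivermont 14042.954, Pinehurst 15691.521, Claybrook 15872.190.
Highest priority: Oakdale.

Oakdale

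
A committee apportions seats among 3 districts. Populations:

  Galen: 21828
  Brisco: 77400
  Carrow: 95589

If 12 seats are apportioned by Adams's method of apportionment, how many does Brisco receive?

5

Standard divisor 194817/12 ≈ 16234.75; standard quotas: Galen 1.345, Brisco 4.768, Carrow 5.888.
Rounding up gives 2, 5, 6 = 13 seats, so the divisor must be adjusted.
With modified divisor 19200: modified quotas Galen 1.137, Brisco 4.031, Carrow 4.979.
Rounding up: Galen 2, Brisco 5, Carrow 5 (total 12).
Brisco receives 5.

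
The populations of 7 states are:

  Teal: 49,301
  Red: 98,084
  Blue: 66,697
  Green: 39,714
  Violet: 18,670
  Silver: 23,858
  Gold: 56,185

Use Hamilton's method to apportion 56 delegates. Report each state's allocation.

Teal 8; Red 15; Blue 11; Green 6; Violet 3; Silver 4; Gold 9

The standard divisor is 352509/56 ≈ 6294.804.
Standard quotas: Teal 7.8320, Red 15.5817, Blue 10.5956, Green 6.3090, Violet 2.9659, Silver 3.7901, Gold 8.9256.
Lower quotas: Teal 7, Red 15, Blue 10, Green 6, Violet 2, Silver 3, Gold 8 (sum 51, leaving 5 seats).
Remainders in descending order: Violet 0.9659, Gold 0.9256, Teal 0.8320, Silver 0.7901, Blue 0.5956, Red 0.5817, Green 0.3090.
The surplus seats go to Violet, Gold, Teal, Silver, Blue.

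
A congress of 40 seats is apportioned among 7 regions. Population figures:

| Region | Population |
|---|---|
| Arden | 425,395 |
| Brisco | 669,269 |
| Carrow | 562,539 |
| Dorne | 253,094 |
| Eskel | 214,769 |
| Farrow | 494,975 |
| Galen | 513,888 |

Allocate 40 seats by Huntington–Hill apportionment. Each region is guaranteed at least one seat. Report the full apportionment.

With divisor 78270: modified quotas Arden 5.435, Brisco 8.551, Carrow 7.187, Dorne 3.234, Eskel 2.744, Farrow 6.324, Galen 6.566.
Geometric-mean thresholds: Arden √(5·6)=5.477, Brisco √(8·9)=8.485, Carrow √(7·8)=7.483, Dorne √(3·4)=3.464, Eskel √(2·3)=2.449, Farrow √(6·7)=6.481, Galen √(6·7)=6.481.
Each quota rounded against its threshold gives Arden 5, Brisco 9, Carrow 7, Dorne 3, Eskel 3, Farrow 6, Galen 7 (total 40).

Arden 5, Brisco 9, Carrow 7, Dorne 3, Eskel 3, Farrow 6, Galen 7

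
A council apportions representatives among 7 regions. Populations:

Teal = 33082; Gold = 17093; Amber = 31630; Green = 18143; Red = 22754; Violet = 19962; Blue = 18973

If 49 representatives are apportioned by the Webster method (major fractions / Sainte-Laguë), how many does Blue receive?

6

Standard divisor 161637/49 ≈ 3298.714; standard quotas: Teal 10.029, Gold 5.182, Amber 9.589, Green 5.500, Red 6.898, Violet 6.051, Blue 5.752.
Rounding to the nearest integer gives 10, 5, 10, 6, 7, 6, 6 = 50 seats, so the divisor must be adjusted.
With modified divisor 3314: modified quotas Teal 9.982, Gold 5.158, Amber 9.544, Green 5.475, Red 6.866, Violet 6.024, Blue 5.725.
Rounding to the nearest integer: Teal 10, Gold 5, Amber 10, Green 5, Red 7, Violet 6, Blue 6 (total 49).
Blue receives 6.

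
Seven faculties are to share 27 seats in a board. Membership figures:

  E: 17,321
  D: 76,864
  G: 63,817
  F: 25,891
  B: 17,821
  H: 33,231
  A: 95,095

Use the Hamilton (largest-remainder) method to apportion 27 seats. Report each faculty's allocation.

Total 330040; standard divisor 330040/27 ≈ 12223.704.
Standard quotas: E 1.4170, D 6.2881, G 5.2208, F 2.1181, B 1.4579, H 2.7186, A 7.7796.
Lower quotas: E 1, D 6, G 5, F 2, B 1, H 2, A 7 (sum 24, leaving 3 seats).
Remainders in descending order: A 0.7796, H 0.7186, B 0.4579, E 0.4170, D 0.2881, G 0.2208, F 0.1181.
The surplus seats go to A, H, B.

E 1; D 6; G 5; F 2; B 2; H 3; A 8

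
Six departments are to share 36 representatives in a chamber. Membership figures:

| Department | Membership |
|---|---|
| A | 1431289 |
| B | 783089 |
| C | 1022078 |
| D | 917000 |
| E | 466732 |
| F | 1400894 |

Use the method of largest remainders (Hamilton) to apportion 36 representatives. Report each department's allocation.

Standard divisor: 6021082 ÷ 36 ≈ 167252.278.
Standard quotas: A 8.5577, B 4.6821, C 6.1110, D 5.4827, E 2.7906, F 8.3759.
Lower quotas: A 8, B 4, C 6, D 5, E 2, F 8 (sum 33, leaving 3 seats).
Remainders in descending order: E 0.7906, B 0.6821, A 0.5577, D 0.4827, F 0.3759, C 0.1110.
Largest remainders: E, B, A receive the extra seats.

A: 9, B: 5, C: 6, D: 5, E: 3, F: 8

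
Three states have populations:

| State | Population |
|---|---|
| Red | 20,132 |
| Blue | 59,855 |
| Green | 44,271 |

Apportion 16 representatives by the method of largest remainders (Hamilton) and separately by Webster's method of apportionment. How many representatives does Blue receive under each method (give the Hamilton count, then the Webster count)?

Hamilton: Red 2, Blue 8, Green 6.
Webster: Red 3, Blue 7, Green 6.
Blue gets 8 under Hamilton and 7 under Webster.

8 and 7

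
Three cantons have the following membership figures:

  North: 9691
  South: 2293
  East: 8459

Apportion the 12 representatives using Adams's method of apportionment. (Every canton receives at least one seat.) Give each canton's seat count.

Standard divisor 20443/12 ≈ 1703.583; standard quotas: North 5.689, South 1.346, East 4.965.
Rounding up gives 6, 2, 5 = 13 seats, so the divisor must be adjusted.
With modified divisor 2000: modified quotas North 4.846, South 1.147, East 4.229.
Rounding up: North 5, South 2, East 5 (total 12).

North=5; South=2; East=5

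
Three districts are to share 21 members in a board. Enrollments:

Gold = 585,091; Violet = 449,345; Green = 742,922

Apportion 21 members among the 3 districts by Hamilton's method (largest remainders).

Standard divisor: 1777358 ÷ 21 ≈ 84636.095.
Standard quotas: Gold 6.9130, Violet 5.3091, Green 8.7778.
Lower quotas: Gold 6, Violet 5, Green 8 (sum 19, leaving 2 seats).
Remainders in descending order: Gold 0.9130, Green 0.7778, Violet 0.3091.
Largest remainders: Gold, Green receive the extra seats.

Gold 7, Violet 5, Green 9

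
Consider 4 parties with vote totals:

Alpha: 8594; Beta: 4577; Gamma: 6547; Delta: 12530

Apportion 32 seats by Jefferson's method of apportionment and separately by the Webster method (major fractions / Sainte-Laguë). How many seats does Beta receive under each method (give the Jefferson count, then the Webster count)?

Jefferson: Alpha 9, Beta 4, Gamma 6, Delta 13.
Webster: Alpha 9, Beta 5, Gamma 6, Delta 12.
Beta gets 4 under Jefferson and 5 under Webster.

4 and 5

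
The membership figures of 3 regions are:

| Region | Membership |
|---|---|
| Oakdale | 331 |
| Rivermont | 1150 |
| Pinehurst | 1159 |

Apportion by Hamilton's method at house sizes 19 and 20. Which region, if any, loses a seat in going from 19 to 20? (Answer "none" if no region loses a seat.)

At 19 seats: Oakdale 3, Rivermont 8, Pinehurst 8.
At 20 seats: Oakdale 2, Rivermont 9, Pinehurst 9.
Oakdale drops from 3 to 2.

Oakdale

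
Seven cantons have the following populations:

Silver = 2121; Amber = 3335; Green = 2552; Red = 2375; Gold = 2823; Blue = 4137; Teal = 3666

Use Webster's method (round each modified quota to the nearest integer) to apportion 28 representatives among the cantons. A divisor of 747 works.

Silver 3, Amber 4, Green 3, Red 3, Gold 4, Blue 6, Teal 5

With modified divisor 747: modified quotas Silver 2.839, Amber 4.465, Green 3.416, Red 3.179, Gold 3.779, Blue 5.538, Teal 4.908.
Rounding to the nearest integer: Silver 3, Amber 4, Green 3, Red 3, Gold 4, Blue 6, Teal 5 (total 28).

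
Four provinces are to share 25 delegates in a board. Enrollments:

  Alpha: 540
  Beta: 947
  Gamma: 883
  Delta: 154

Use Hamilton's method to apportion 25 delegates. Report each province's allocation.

Alpha 5; Beta 9; Gamma 9; Delta 2

The standard divisor is 2524/25 ≈ 100.96.
Standard quotas: Alpha 5.349, Beta 9.380, Gamma 8.746, Delta 1.525.
Lower quotas: Alpha 5, Beta 9, Gamma 8, Delta 1 (sum 23, leaving 2 seats).
Remainders in descending order: Gamma 0.746, Delta 0.525, Beta 0.380, Alpha 0.349.
The surplus seats go to Gamma, Delta.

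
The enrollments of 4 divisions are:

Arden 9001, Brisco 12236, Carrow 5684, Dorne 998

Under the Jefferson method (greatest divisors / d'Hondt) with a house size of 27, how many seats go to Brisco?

Standard divisor 27919/27 ≈ 1034.037; standard quotas: Arden 8.705, Brisco 11.833, Carrow 5.497, Dorne 0.965.
Rounding down gives 8, 11, 5, 0 = 24 seats, so the divisor must be adjusted.
With modified divisor 970: modified quotas Arden 9.279, Brisco 12.614, Carrow 5.860, Dorne 1.029.
Rounding down: Arden 9, Brisco 12, Carrow 5, Dorne 1 (total 27).
Brisco receives 12.

12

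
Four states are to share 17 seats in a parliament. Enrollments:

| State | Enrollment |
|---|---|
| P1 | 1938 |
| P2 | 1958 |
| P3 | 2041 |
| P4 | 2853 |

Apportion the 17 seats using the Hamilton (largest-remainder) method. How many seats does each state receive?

Total 8790; standard divisor 8790/17 ≈ 517.059.
Standard quotas: P1 3.748, P2 3.787, P3 3.947, P4 5.518.
Lower quotas: P1 3, P2 3, P3 3, P4 5 (sum 14, leaving 3 seats).
Remainders in descending order: P3 0.947, P2 0.787, P1 0.748, P4 0.518.
Largest remainders: P3, P2, P1 receive the extra seats.

P1 4; P2 4; P3 4; P4 5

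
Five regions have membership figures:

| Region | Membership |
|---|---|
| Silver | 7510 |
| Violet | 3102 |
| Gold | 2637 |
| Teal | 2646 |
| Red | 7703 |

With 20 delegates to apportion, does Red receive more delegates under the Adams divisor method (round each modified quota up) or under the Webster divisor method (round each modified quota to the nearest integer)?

Webster

Adams: Silver 6, Violet 3, Gold 2, Teal 3, Red 6.
Webster: Silver 6, Violet 3, Gold 2, Teal 2, Red 7.
Red gets 6 under Adams and 7 under Webster.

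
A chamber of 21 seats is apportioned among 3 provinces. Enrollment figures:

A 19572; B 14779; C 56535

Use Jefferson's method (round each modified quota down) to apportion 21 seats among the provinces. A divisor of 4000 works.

A: 4, B: 3, C: 14

With modified divisor 4000: modified quotas A 4.893, B 3.695, C 14.134.
Rounding down: A 4, B 3, C 14 (total 21).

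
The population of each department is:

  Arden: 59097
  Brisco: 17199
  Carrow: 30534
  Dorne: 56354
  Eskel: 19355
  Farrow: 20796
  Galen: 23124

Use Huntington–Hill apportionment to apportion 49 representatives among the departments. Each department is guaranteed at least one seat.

Arden 13; Brisco 4; Carrow 7; Dorne 12; Eskel 4; Farrow 4; Galen 5

With divisor 4681: modified quotas Arden 12.625, Brisco 3.674, Carrow 6.523, Dorne 12.039, Eskel 4.135, Farrow 4.443, Galen 4.940.
Geometric-mean thresholds: Arden √(12·13)=12.490, Brisco √(3·4)=3.464, Carrow √(6·7)=6.481, Dorne √(12·13)=12.490, Eskel √(4·5)=4.472, Farrow √(4·5)=4.472, Galen √(4·5)=4.472.
Each quota rounded against its threshold gives Arden 13, Brisco 4, Carrow 7, Dorne 12, Eskel 4, Farrow 4, Galen 5 (total 49).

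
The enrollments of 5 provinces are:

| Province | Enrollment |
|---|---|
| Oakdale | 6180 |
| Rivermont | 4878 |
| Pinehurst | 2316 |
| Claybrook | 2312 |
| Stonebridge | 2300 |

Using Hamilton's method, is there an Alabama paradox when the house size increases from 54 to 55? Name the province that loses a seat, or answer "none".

none

At 54 seats: Oakdale 18, Rivermont 15, Pinehurst 7, Claybrook 7, Stonebridge 7.
At 55 seats: Oakdale 19, Rivermont 15, Pinehurst 7, Claybrook 7, Stonebridge 7.
No province's allocation decreased.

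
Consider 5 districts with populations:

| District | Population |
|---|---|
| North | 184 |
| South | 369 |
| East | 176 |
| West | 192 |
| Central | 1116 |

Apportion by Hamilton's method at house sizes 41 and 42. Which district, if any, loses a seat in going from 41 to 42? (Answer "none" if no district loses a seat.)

none

At 41 seats: North 4, South 7, East 4, West 4, Central 22.
At 42 seats: North 4, South 7, East 4, West 4, Central 23.
No district's allocation decreased.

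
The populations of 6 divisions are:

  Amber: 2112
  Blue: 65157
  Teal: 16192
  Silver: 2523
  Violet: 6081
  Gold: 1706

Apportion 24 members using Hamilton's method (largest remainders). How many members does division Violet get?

2

Total 93771; standard divisor 93771/24 ≈ 3907.125.
Standard quotas: Amber 0.5406, Blue 16.6765, Teal 4.1442, Silver 0.6457, Violet 1.5564, Gold 0.4366.
Lower quotas: Amber 0, Blue 16, Teal 4, Silver 0, Violet 1, Gold 0 (sum 21, leaving 3 seats).
Remainders in descending order: Blue 0.6765, Silver 0.6457, Violet 0.5564, Amber 0.5406, Gold 0.4366, Teal 0.1442.
The surplus seats go to Blue, Silver, Violet.
Violet receives 2.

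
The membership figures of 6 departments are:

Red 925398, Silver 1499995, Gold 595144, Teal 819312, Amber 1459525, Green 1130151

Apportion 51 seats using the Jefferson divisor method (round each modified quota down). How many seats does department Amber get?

Standard divisor 6429525/51 ≈ 126069.118; standard quotas: Red 7.340, Silver 11.898, Gold 4.721, Teal 6.499, Amber 11.577, Green 8.965.
Rounding down gives 7, 11, 4, 6, 11, 8 = 47 seats, so the divisor must be adjusted.
With modified divisor 118000: modified quotas Red 7.842, Silver 12.712, Gold 5.044, Teal 6.943, Amber 12.369, Green 9.578.
Rounding down: Red 7, Silver 12, Gold 5, Teal 6, Amber 12, Green 9 (total 51).
Amber receives 12.

12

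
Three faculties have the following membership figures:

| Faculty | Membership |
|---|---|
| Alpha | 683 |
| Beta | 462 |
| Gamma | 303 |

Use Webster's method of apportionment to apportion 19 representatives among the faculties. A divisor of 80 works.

Alpha 9; Beta 6; Gamma 4

With modified divisor 80: modified quotas Alpha 8.537, Beta 5.775, Gamma 3.788.
Rounding to the nearest integer: Alpha 9, Beta 6, Gamma 4 (total 19).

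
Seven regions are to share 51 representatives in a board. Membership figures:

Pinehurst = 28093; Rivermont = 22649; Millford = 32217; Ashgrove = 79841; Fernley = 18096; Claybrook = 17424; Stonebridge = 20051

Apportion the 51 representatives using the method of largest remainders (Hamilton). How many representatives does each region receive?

Standard divisor: 218371 ÷ 51 ≈ 4281.784.
Standard quotas: Pinehurst 6.5610, Rivermont 5.2896, Millford 7.5242, Ashgrove 18.6467, Fernley 4.2263, Claybrook 4.0693, Stonebridge 4.6829.
Lower quotas: Pinehurst 6, Rivermont 5, Millford 7, Ashgrove 18, Fernley 4, Claybrook 4, Stonebridge 4 (sum 48, leaving 3 seats).
Remainders in descending order: Stonebridge 0.6829, Ashgrove 0.6467, Pinehurst 0.5610, Millford 0.5242, Rivermont 0.2896, Fernley 0.2263, Claybrook 0.0693.
The surplus seats go to Stonebridge, Ashgrove, Pinehurst.

Pinehurst 7, Rivermont 5, Millford 7, Ashgrove 19, Fernley 4, Claybrook 4, Stonebridge 5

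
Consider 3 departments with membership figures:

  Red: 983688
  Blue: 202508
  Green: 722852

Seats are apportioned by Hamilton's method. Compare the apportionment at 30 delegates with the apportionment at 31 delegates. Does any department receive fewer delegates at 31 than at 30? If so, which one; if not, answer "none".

none

At 30 seats: Red 16, Blue 3, Green 11.
At 31 seats: Red 16, Blue 3, Green 12.
No department's allocation decreased.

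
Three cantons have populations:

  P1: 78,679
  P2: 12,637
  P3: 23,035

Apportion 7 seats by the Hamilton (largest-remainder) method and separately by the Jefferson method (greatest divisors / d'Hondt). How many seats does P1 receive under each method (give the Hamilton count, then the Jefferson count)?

5 and 6

Hamilton: P1 5, P2 1, P3 1.
Jefferson: P1 6, P2 0, P3 1.
P1 gets 5 under Hamilton and 6 under Jefferson.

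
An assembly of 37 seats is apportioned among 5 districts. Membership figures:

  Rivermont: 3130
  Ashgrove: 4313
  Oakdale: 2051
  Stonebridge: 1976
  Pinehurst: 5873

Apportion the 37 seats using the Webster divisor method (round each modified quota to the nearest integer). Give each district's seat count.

Rivermont: 7, Ashgrove: 9, Oakdale: 4, Stonebridge: 4, Pinehurst: 13

Standard divisor 17343/37 ≈ 468.73; standard quotas: Rivermont 6.678, Ashgrove 9.201, Oakdale 4.376, Stonebridge 4.216, Pinehurst 12.530.
Rounding to the nearest integer gives Rivermont 7, Ashgrove 9, Oakdale 4, Stonebridge 4, Pinehurst 13 — total 37, matching the house size, so no adjustment is needed.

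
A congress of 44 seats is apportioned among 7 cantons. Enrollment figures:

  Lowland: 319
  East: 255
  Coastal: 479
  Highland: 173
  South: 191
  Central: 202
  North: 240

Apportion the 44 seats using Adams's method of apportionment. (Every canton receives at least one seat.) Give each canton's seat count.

Standard divisor 1859/44 ≈ 42.25; standard quotas: Lowland 7.550, East 6.036, Coastal 11.337, Highland 4.095, South 4.521, Central 4.781, North 5.680.
Rounding up gives 8, 7, 12, 5, 5, 5, 6 = 48 seats, so the divisor must be adjusted.
With modified divisor 47: modified quotas Lowland 6.787, East 5.426, Coastal 10.191, Highland 3.681, South 4.064, Central 4.298, North 5.106.
Rounding up: Lowland 7, East 6, Coastal 11, Highland 4, South 5, Central 5, North 6 (total 44).

Lowland: 7, East: 6, Coastal: 11, Highland: 4, South: 5, Central: 5, North: 6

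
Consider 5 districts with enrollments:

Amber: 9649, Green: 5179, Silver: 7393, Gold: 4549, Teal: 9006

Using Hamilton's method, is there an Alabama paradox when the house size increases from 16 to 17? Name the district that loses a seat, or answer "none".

Green

At 16 seats: Amber 4, Green 3, Silver 3, Gold 2, Teal 4.
At 17 seats: Amber 5, Green 2, Silver 4, Gold 2, Teal 4.
Green drops from 3 to 2.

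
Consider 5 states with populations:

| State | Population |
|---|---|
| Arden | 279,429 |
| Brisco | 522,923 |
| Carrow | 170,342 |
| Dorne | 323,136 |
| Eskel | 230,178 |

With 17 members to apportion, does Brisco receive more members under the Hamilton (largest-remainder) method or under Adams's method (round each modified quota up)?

Hamilton

Hamilton: Arden 3, Brisco 6, Carrow 2, Dorne 4, Eskel 2.
Adams: Arden 3, Brisco 5, Carrow 2, Dorne 4, Eskel 3.
Brisco gets 6 under Hamilton and 5 under Adams.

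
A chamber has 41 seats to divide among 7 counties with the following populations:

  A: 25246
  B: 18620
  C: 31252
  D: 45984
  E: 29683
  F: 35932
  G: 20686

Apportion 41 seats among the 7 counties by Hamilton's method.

A=5, B=4, C=6, D=9, E=6, F=7, G=4

Standard divisor: 207403 ÷ 41 ≈ 5058.61.
Standard quotas: A 4.9907, B 3.6809, C 6.1780, D 9.0902, E 5.8678, F 7.1031, G 4.0893.
Lower quotas: A 4, B 3, C 6, D 9, E 5, F 7, G 4 (sum 38, leaving 3 seats).
Remainders in descending order: A 0.9907, E 0.8678, B 0.6809, C 0.1780, F 0.1031, D 0.0902, G 0.0893.
The surplus seats go to A, E, B.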